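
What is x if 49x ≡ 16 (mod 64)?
x ≡ 16 (mod 64)

gcd(49, 64) = 1, which divides 16, so solutions exist.
Find 49^(-1) mod 64 by the extended Euclidean algorithm:
64 = 1 × 49 + 15  ⟹  15 = (1)·64 + (-1)·49
49 = 3 × 15 + 4  ⟹  4 = (-3)·64 + (4)·49
15 = 3 × 4 + 3  ⟹  3 = (10)·64 + (-13)·49
4 = 1 × 3 + 1  ⟹  1 = (-13)·64 + (17)·49
So (17)·49 ≡ 1 (mod 64), i.e. 49^(-1) ≡ 17 (mod 64).
x ≡ 17 × 16 = 272 ≡ 16 (mod 64).
Check: 49 × 16 = 784 ≡ 16 (mod 64).
Unique solution: x ≡ 16 (mod 64)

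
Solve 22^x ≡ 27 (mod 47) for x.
30

Baby-step giant-step with step n = ⌈√47⌉ = 7.
Baby steps 22^j mod 47 (j:value) for j=0..6: 0:1, 1:22, 2:14, 3:26, 4:8, 5:35, 6:18.
Giant-step multiplier: 22^(-7) ≡ 22^(46-7) = 22^39 ≡ 40 (mod 47).
Giant steps γ_i = 27·40^i mod 47: γ_0=27, γ_1=46, γ_2=7, γ_3=45, γ_4=14 (in table at j=2).
x = i·n + j = 4·7 + 2 = 30.
Check: 22^30 ≡ 27 (mod 47).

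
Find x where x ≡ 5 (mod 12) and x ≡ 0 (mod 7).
77

Using Chinese Remainder Theorem:
M = 12 × 7 = 84
M1 = 7, M2 = 12
y1 = 7^(-1) mod 12 = 7
y2 = 12^(-1) mod 7 = 3
x = (5×7×7 + 0×12×3) mod 84 = 77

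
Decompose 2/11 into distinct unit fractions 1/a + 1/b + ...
1/6 + 1/66

Greedy algorithm:
2/11: ceiling(11/2) = 6, use 1/6
1/66: ceiling(66/1) = 66, use 1/66
Result: 2/11 = 1/6 + 1/66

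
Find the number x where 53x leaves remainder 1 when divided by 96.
29

gcd(53, 96) = 1, so the inverse exists.
Extended Euclidean algorithm on (96, 53):
96 = 1 × 53 + 43  ⟹  43 = (1)·96 + (-1)·53
53 = 1 × 43 + 10  ⟹  10 = (-1)·96 + (2)·53
43 = 4 × 10 + 3  ⟹  3 = (5)·96 + (-9)·53
10 = 3 × 3 + 1  ⟹  1 = (-16)·96 + (29)·53
So (29)·53 ≡ 1 (mod 96), i.e. 53^(-1) ≡ 29 (mod 96).
Check: 53 × 29 = 1537 ≡ 1 (mod 96)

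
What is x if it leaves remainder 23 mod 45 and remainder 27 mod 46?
1913

Using Chinese Remainder Theorem:
M = 45 × 46 = 2070
M1 = 46, M2 = 45
y1 = 46^(-1) mod 45 = 1
y2 = 45^(-1) mod 46 = 45
x = (23×46×1 + 27×45×45) mod 2070 = 1913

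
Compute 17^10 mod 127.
9

Repeated squaring. Binary of 10 = 1010.
17^1 ≡ 17 (mod 127); 17^2 ≡ 35 (mod 127); 17^4 ≡ 82 (mod 127); 17^8 ≡ 120 (mod 127)
17^10 = 17^2 × 17^8 ≡ 9 (mod 127)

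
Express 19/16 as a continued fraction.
[1; 5, 3]

Euclidean algorithm steps:
19 = 1 × 16 + 3
16 = 5 × 3 + 1
3 = 3 × 1 + 0
Continued fraction: [1; 5, 3]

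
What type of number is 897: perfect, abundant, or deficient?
deficient

Proper divisors of 897: sum = 1 + 3 + 13 + 23 + 39 + 69 + 299 = 447
Since 447 < 897, 897 is deficient.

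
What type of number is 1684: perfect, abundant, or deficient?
deficient

Proper divisors of 1684: sum = 1 + 2 + 4 + 421 + 842 = 1270
Since 1270 < 1684, 1684 is deficient.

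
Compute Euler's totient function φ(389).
388

389 = 389
φ(n) = n × ∏(1 - 1/p) for each prime p dividing n
φ(389) = 389 × (1 - 1/389) = 388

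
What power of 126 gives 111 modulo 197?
97

Baby-step giant-step with step n = ⌈√197⌉ = 15.
Baby steps 126^j mod 197 (j:value) for j=0..14: 0:1, 1:126, 2:116, 3:38, 4:60, 5:74, 6:65, 7:113, 8:54, 9:106, 10:157, 11:82, 12:88, 13:56, 14:161.
Giant-step multiplier: 126^(-15) ≡ 126^(196-15) = 126^181 ≡ 118 (mod 197).
Giant steps γ_i = 111·118^i mod 197: γ_0=111, γ_1=96, γ_2=99, γ_3=59, γ_4=67, γ_5=26, γ_6=113 (in table at j=7).
x = i·n + j = 6·15 + 7 = 97.
Check: 126^97 ≡ 111 (mod 197).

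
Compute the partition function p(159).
97662728555

p(n) counts ways to write n as a sum of positive integers (order ignored).
Euler's pentagonal recurrence: p(k) = p(k-1) + p(k-2) - p(k-5) - p(k-7) + p(k-12) + p(k-15) - ... (offsets j(3j∓1)/2, signs ++--, p(0)=1, p(<0)=0).
DP table for k = 0..158: p(0)=1, p(1)=1, p(2)=2, p(3)=3, p(4)=5, p(5)=7, p(6)=11, p(7)=15, p(8)=22, p(9)=30, p(10)=42, p(11)=56, p(12)=77, p(13)=101, p(14)=135, p(15)=176, p(16)=231, p(17)=297, p(18)=385, p(19)=490, p(20)=627, p(21)=792, p(22)=1002, p(23)=1255, p(24)=1575, p(25)=1958, p(26)=2436, p(27)=3010, p(28)=3718, p(29)=4565, p(30)=5604, p(31)=6842, p(32)=8349, p(33)=10143, p(34)=12310, p(35)=14883, p(36)=17977, p(37)=21637, p(38)=26015, p(39)=31185, p(40)=37338, p(41)=44583, p(42)=53174, p(43)=63261, p(44)=75175, p(45)=89134, p(46)=105558, p(47)=124754, p(48)=147273, p(49)=173525, p(50)=204226, p(51)=239943, p(52)=281589, p(53)=329931, p(54)=386155, p(55)=451276, p(56)=526823, p(57)=614154, p(58)=715220, p(59)=831820, p(60)=966467, p(61)=1121505, p(62)=1300156, p(63)=1505499, p(64)=1741630, p(65)=2012558, p(66)=2323520, p(67)=2679689, p(68)=3087735, p(69)=3554345, p(70)=4087968, p(71)=4697205, p(72)=5392783, p(73)=6185689, p(74)=7089500, p(75)=8118264, p(76)=9289091, p(77)=10619863, p(78)=12132164, p(79)=13848650, p(80)=15796476, p(81)=18004327, p(82)=20506255, p(83)=23338469, p(84)=26543660, p(85)=30167357, p(86)=34262962, p(87)=38887673, p(88)=44108109, p(89)=49995925, p(90)=56634173, p(91)=64112359, p(92)=72533807, p(93)=82010177, p(94)=92669720, p(95)=104651419, p(96)=118114304, p(97)=133230930, p(98)=150198136, p(99)=169229875, p(100)=190569292, p(101)=214481126, p(102)=241265379, p(103)=271248950, p(104)=304801365, p(105)=342325709, p(106)=384276336, p(107)=431149389, p(108)=483502844, p(109)=541946240, p(110)=607163746, p(111)=679903203, p(112)=761002156, p(113)=851376628, p(114)=952050665, p(115)=1064144451, p(116)=1188908248, p(117)=1327710076, p(118)=1482074143, p(119)=1653668665, p(120)=1844349560, p(121)=2056148051, p(122)=2291320912, p(123)=2552338241, p(124)=2841940500, p(125)=3163127352, p(126)=3519222692, p(127)=3913864295, p(128)=4351078600, p(129)=4835271870, p(130)=5371315400, p(131)=5964539504, p(132)=6620830889, p(133)=7346629512, p(134)=8149040695, p(135)=9035836076, p(136)=10015581680, p(137)=11097645016, p(138)=12292341831, p(139)=13610949895, p(140)=15065878135, p(141)=16670689208, p(142)=18440293320, p(143)=20390982757, p(144)=22540654445, p(145)=24908858009, p(146)=27517052599, p(147)=30388671978, p(148)=33549419497, p(149)=37027355200, p(150)=40853235313, p(151)=45060624582, p(152)=49686288421, p(153)=54770336324, p(154)=60356673280, p(155)=66493182097, p(156)=73232243759, p(157)=80630964769, p(158)=88751778802.
Final step: p(159) = p(158) + p(157) - p(154) - p(152) + p(147) + p(144) - p(137) - p(133) + p(124) + p(119) - p(108) - p(102) + p(89) + p(82) - p(67) - p(59) + p(42) + p(33) - p(14) - p(4)
= 88751778802 + 80630964769 - 60356673280 - 49686288421 + 30388671978 + 22540654445 - 11097645016 - 7346629512 + 2841940500 + 1653668665 - 483502844 - 241265379 + 49995925 + 20506255 - 2679689 - 831820 + 53174 + 10143 - 135 - 5
= 97662728555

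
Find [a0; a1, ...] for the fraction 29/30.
[0; 1, 29]

Euclidean algorithm steps:
29 = 0 × 30 + 29
30 = 1 × 29 + 1
29 = 29 × 1 + 0
Continued fraction: [0; 1, 29]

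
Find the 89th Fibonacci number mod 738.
157

Matrix identity: Q^n = [[F_(n+1), F_n], [F_n, F_(n-1)]] with Q = [[1,1],[1,0]].
n = 89 = 1011001₂. Square-and-multiply, entries mod 738:
Q^1 = [[1,1],[1,0]]
Q^2 = (Q^1)² = [[2,1],[1,1]]
Q^5 = (Q^2)²·Q = [[8,5],[5,3]]
Q^11 = (Q^5)²·Q = [[144,89],[89,55]]
Q^22 = (Q^11)² = [[613,737],[737,614]]
Q^44 = (Q^22)² = [[128,249],[249,617]]
Q^89 = (Q^44)²·Q = [[424,157],[157,267]]
F_89 mod 738 = Q^89[0][1] = 157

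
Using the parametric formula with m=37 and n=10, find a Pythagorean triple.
(1269, 740, 1469)

Euclid's formula: a = m² - n², b = 2mn, c = m² + n²
m = 37, n = 10
a = 37² - 10² = 1369 - 100 = 1269
b = 2 × 37 × 10 = 740
c = 37² + 10² = 1369 + 100 = 1469
Verification: 1269² + 740² = 1610361 + 547600 = 2157961 = 1469² ✓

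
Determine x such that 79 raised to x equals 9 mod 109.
28

Baby-step giant-step with step n = ⌈√109⌉ = 11.
Baby steps 79^j mod 109 (j:value) for j=0..10: 0:1, 1:79, 2:28, 3:32, 4:21, 5:24, 6:43, 7:18, 8:5, 9:68, 10:31.
Giant-step multiplier: 79^(-11) ≡ 79^(108-11) = 79^97 ≡ 62 (mod 109).
Giant steps γ_i = 9·62^i mod 109: γ_0=9, γ_1=13, γ_2=43 (in table at j=6).
x = i·n + j = 2·11 + 6 = 28.
Check: 79^28 ≡ 9 (mod 109).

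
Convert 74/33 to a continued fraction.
[2; 4, 8]

Euclidean algorithm steps:
74 = 2 × 33 + 8
33 = 4 × 8 + 1
8 = 8 × 1 + 0
Continued fraction: [2; 4, 8]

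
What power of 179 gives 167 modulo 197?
65

Baby-step giant-step with step n = ⌈√197⌉ = 15.
Baby steps 179^j mod 197 (j:value) for j=0..14: 0:1, 1:179, 2:127, 3:78, 4:172, 5:56, 6:174, 7:20, 8:34, 9:176, 10:181, 11:91, 12:135, 13:131, 14:6.
Giant-step multiplier: 179^(-15) ≡ 179^(196-15) = 179^181 ≡ 31 (mod 197).
Giant steps γ_i = 167·31^i mod 197: γ_0=167, γ_1=55, γ_2=129, γ_3=59, γ_4=56 (in table at j=5).
x = i·n + j = 4·15 + 5 = 65.
Check: 179^65 ≡ 167 (mod 197).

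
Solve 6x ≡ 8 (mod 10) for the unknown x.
x ≡ 3 (mod 5)

gcd(6, 10) = 2, which divides 8, so solutions exist.
Divide through by 2: 3x ≡ 4 (mod 5).
Find 3^(-1) mod 5 by the extended Euclidean algorithm:
5 = 1 × 3 + 2  ⟹  2 = (1)·5 + (-1)·3
3 = 1 × 2 + 1  ⟹  1 = (-1)·5 + (2)·3
So (2)·3 ≡ 1 (mod 5), i.e. 3^(-1) ≡ 2 (mod 5).
x ≡ 2 × 4 = 8 ≡ 3 (mod 5).
Check: 6 × 3 = 18 ≡ 8 (mod 10).
x ≡ 3 (mod 5), giving 2 solutions mod 10.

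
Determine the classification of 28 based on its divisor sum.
perfect

Proper divisors of 28: sum = 1 + 2 + 4 + 7 + 14 = 28
Since 28 = 28, 28 is perfect.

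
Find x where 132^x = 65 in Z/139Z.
72

Baby-step giant-step with step n = ⌈√139⌉ = 12.
Baby steps 132^j mod 139 (j:value) for j=0..11: 0:1, 1:132, 2:49, 3:74, 4:38, 5:12, 6:55, 7:32, 8:54, 9:39, 10:5, 11:104.
Giant-step multiplier: 132^(-12) ≡ 132^(138-12) = 132^126 ≡ 80 (mod 139).
Giant steps γ_i = 65·80^i mod 139: γ_0=65, γ_1=57, γ_2=112, γ_3=64, γ_4=116, γ_5=106, γ_6=1 (in table at j=0).
x = i·n + j = 6·12 + 0 = 72.
Check: 132^72 ≡ 65 (mod 139).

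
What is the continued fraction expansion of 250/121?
[2; 15, 8]

Euclidean algorithm steps:
250 = 2 × 121 + 8
121 = 15 × 8 + 1
8 = 8 × 1 + 0
Continued fraction: [2; 15, 8]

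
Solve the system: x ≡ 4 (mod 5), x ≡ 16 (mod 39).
94

Using Chinese Remainder Theorem:
M = 5 × 39 = 195
M1 = 39, M2 = 5
y1 = 39^(-1) mod 5 = 4
y2 = 5^(-1) mod 39 = 8
x = (4×39×4 + 16×5×8) mod 195 = 94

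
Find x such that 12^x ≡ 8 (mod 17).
2

Baby-step giant-step with step n = ⌈√17⌉ = 5.
Baby steps 12^j mod 17 (j:value) for j=0..4: 0:1, 1:12, 2:8, 3:11, 4:13.
h = 8 is already in the table at j=2, so x = 2.
Check: 12^2 ≡ 8 (mod 17).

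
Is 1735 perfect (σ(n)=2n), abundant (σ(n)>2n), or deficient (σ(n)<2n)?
deficient

Proper divisors of 1735: sum = 1 + 5 + 347 = 353
Since 353 < 1735, 1735 is deficient.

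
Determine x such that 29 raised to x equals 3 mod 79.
71

Baby-step giant-step with step n = ⌈√79⌉ = 9.
Baby steps 29^j mod 79 (j:value) for j=0..8: 0:1, 1:29, 2:51, 3:57, 4:73, 5:63, 6:10, 7:53, 8:36.
Giant-step multiplier: 29^(-9) ≡ 29^(78-9) = 29^69 ≡ 14 (mod 79).
Giant steps γ_i = 3·14^i mod 79: γ_0=3, γ_1=42, γ_2=35, γ_3=16, γ_4=66, γ_5=55, γ_6=59, γ_7=36 (in table at j=8).
x = i·n + j = 7·9 + 8 = 71.
Check: 29^71 ≡ 3 (mod 79).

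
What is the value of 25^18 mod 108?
1

Repeated squaring. Binary of 18 = 10010.
25^1 ≡ 25 (mod 108); 25^2 ≡ 85 (mod 108); 25^4 ≡ 97 (mod 108); 25^8 ≡ 13 (mod 108); 25^16 ≡ 61 (mod 108)
25^18 = 25^2 × 25^16 ≡ 1 (mod 108)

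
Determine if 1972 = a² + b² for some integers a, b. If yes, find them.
6² + 44² (a=6, b=44)

Factorization: 1972 = 2^2 × 17 × 29
By Fermat: n is sum of two squares iff every prime p ≡ 3 (mod 4) appears to even power.
All primes ≡ 3 (mod 4) appear to even power.
Search a = 0, 1, 2, … for 1972 - a² a perfect square: first hit at a = 6: 1972 - 36 = 1936 = 44².
1972 = 6² + 44² = 36 + 1936 ✓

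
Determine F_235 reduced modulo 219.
59

Matrix identity: Q^n = [[F_(n+1), F_n], [F_n, F_(n-1)]] with Q = [[1,1],[1,0]].
n = 235 = 11101011₂. Square-and-multiply, entries mod 219:
Q^1 = [[1,1],[1,0]]
Q^3 = (Q^1)²·Q = [[3,2],[2,1]]
Q^7 = (Q^3)²·Q = [[21,13],[13,8]]
Q^14 = (Q^7)² = [[172,158],[158,14]]
Q^29 = (Q^14)²·Q = [[59,17],[17,42]]
Q^58 = (Q^29)² = [[47,184],[184,82]]
Q^117 = (Q^58)²·Q = [[14,149],[149,84]]
Q^235 = (Q^117)²·Q = [[207,59],[59,148]]
F_235 mod 219 = Q^235[0][1] = 59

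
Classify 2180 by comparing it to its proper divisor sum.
abundant

Proper divisors of 2180: sum = 1 + 2 + 4 + 5 + 10 + 20 + 109 + 218 + 436 + 545 + 1090 = 2440
Since 2440 > 2180, 2180 is abundant.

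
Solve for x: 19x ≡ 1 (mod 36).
19

gcd(19, 36) = 1, so the inverse exists.
Extended Euclidean algorithm on (36, 19):
36 = 1 × 19 + 17  ⟹  17 = (1)·36 + (-1)·19
19 = 1 × 17 + 2  ⟹  2 = (-1)·36 + (2)·19
17 = 8 × 2 + 1  ⟹  1 = (9)·36 + (-17)·19
So (-17)·19 ≡ 1 (mod 36), i.e. 19^(-1) ≡ -17 ≡ 19 (mod 36).
Check: 19 × 19 = 361 ≡ 1 (mod 36)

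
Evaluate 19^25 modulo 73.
48

Repeated squaring. Binary of 25 = 11001.
19^1 ≡ 19 (mod 73); 19^2 ≡ 69 (mod 73); 19^4 ≡ 16 (mod 73); 19^8 ≡ 37 (mod 73); 19^16 ≡ 55 (mod 73)
19^25 = 19^1 × 19^8 × 19^16 ≡ 48 (mod 73)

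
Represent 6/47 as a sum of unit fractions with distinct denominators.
1/8 + 1/376

Greedy algorithm:
6/47: ceiling(47/6) = 8, use 1/8
1/376: ceiling(376/1) = 376, use 1/376
Result: 6/47 = 1/8 + 1/376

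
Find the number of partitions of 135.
9035836076

p(n) counts ways to write n as a sum of positive integers (order ignored).
Euler's pentagonal recurrence: p(k) = p(k-1) + p(k-2) - p(k-5) - p(k-7) + p(k-12) + p(k-15) - ... (offsets j(3j∓1)/2, signs ++--, p(0)=1, p(<0)=0).
DP table for k = 0..134: p(0)=1, p(1)=1, p(2)=2, p(3)=3, p(4)=5, p(5)=7, p(6)=11, p(7)=15, p(8)=22, p(9)=30, p(10)=42, p(11)=56, p(12)=77, p(13)=101, p(14)=135, p(15)=176, p(16)=231, p(17)=297, p(18)=385, p(19)=490, p(20)=627, p(21)=792, p(22)=1002, p(23)=1255, p(24)=1575, p(25)=1958, p(26)=2436, p(27)=3010, p(28)=3718, p(29)=4565, p(30)=5604, p(31)=6842, p(32)=8349, p(33)=10143, p(34)=12310, p(35)=14883, p(36)=17977, p(37)=21637, p(38)=26015, p(39)=31185, p(40)=37338, p(41)=44583, p(42)=53174, p(43)=63261, p(44)=75175, p(45)=89134, p(46)=105558, p(47)=124754, p(48)=147273, p(49)=173525, p(50)=204226, p(51)=239943, p(52)=281589, p(53)=329931, p(54)=386155, p(55)=451276, p(56)=526823, p(57)=614154, p(58)=715220, p(59)=831820, p(60)=966467, p(61)=1121505, p(62)=1300156, p(63)=1505499, p(64)=1741630, p(65)=2012558, p(66)=2323520, p(67)=2679689, p(68)=3087735, p(69)=3554345, p(70)=4087968, p(71)=4697205, p(72)=5392783, p(73)=6185689, p(74)=7089500, p(75)=8118264, p(76)=9289091, p(77)=10619863, p(78)=12132164, p(79)=13848650, p(80)=15796476, p(81)=18004327, p(82)=20506255, p(83)=23338469, p(84)=26543660, p(85)=30167357, p(86)=34262962, p(87)=38887673, p(88)=44108109, p(89)=49995925, p(90)=56634173, p(91)=64112359, p(92)=72533807, p(93)=82010177, p(94)=92669720, p(95)=104651419, p(96)=118114304, p(97)=133230930, p(98)=150198136, p(99)=169229875, p(100)=190569292, p(101)=214481126, p(102)=241265379, p(103)=271248950, p(104)=304801365, p(105)=342325709, p(106)=384276336, p(107)=431149389, p(108)=483502844, p(109)=541946240, p(110)=607163746, p(111)=679903203, p(112)=761002156, p(113)=851376628, p(114)=952050665, p(115)=1064144451, p(116)=1188908248, p(117)=1327710076, p(118)=1482074143, p(119)=1653668665, p(120)=1844349560, p(121)=2056148051, p(122)=2291320912, p(123)=2552338241, p(124)=2841940500, p(125)=3163127352, p(126)=3519222692, p(127)=3913864295, p(128)=4351078600, p(129)=4835271870, p(130)=5371315400, p(131)=5964539504, p(132)=6620830889, p(133)=7346629512, p(134)=8149040695.
Final step: p(135) = p(134) + p(133) - p(130) - p(128) + p(123) + p(120) - p(113) - p(109) + p(100) + p(95) - p(84) - p(78) + p(65) + p(58) - p(43) - p(35) + p(18) + p(9)
= 8149040695 + 7346629512 - 5371315400 - 4351078600 + 2552338241 + 1844349560 - 851376628 - 541946240 + 190569292 + 104651419 - 26543660 - 12132164 + 2012558 + 715220 - 63261 - 14883 + 385 + 30
= 9035836076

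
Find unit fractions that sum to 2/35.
1/18 + 1/630

Greedy algorithm:
2/35: ceiling(35/2) = 18, use 1/18
1/630: ceiling(630/1) = 630, use 1/630
Result: 2/35 = 1/18 + 1/630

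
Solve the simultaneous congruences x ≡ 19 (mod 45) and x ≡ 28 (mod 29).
289

Using Chinese Remainder Theorem:
M = 45 × 29 = 1305
M1 = 29, M2 = 45
y1 = 29^(-1) mod 45 = 14
y2 = 45^(-1) mod 29 = 20
x = (19×29×14 + 28×45×20) mod 1305 = 289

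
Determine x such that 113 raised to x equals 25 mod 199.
30

Baby-step giant-step with step n = ⌈√199⌉ = 15.
Baby steps 113^j mod 199 (j:value) for j=0..14: 0:1, 1:113, 2:33, 3:147, 4:94, 5:75, 6:117, 7:87, 8:80, 9:85, 10:53, 11:19, 12:157, 13:30, 14:7.
Giant-step multiplier: 113^(-15) ≡ 113^(198-15) = 113^183 ≡ 159 (mod 199).
Giant steps γ_i = 25·159^i mod 199: γ_0=25, γ_1=194, γ_2=1 (in table at j=0).
x = i·n + j = 2·15 + 0 = 30.
Check: 113^30 ≡ 25 (mod 199).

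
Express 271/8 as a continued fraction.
[33; 1, 7]

Euclidean algorithm steps:
271 = 33 × 8 + 7
8 = 1 × 7 + 1
7 = 7 × 1 + 0
Continued fraction: [33; 1, 7]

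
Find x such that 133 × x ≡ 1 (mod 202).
161

gcd(133, 202) = 1, so the inverse exists.
Extended Euclidean algorithm on (202, 133):
202 = 1 × 133 + 69  ⟹  69 = (1)·202 + (-1)·133
133 = 1 × 69 + 64  ⟹  64 = (-1)·202 + (2)·133
69 = 1 × 64 + 5  ⟹  5 = (2)·202 + (-3)·133
64 = 12 × 5 + 4  ⟹  4 = (-25)·202 + (38)·133
5 = 1 × 4 + 1  ⟹  1 = (27)·202 + (-41)·133
So (-41)·133 ≡ 1 (mod 202), i.e. 133^(-1) ≡ -41 ≡ 161 (mod 202).
Check: 133 × 161 = 21413 ≡ 1 (mod 202)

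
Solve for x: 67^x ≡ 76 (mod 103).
60

Baby-step giant-step with step n = ⌈√103⌉ = 11.
Baby steps 67^j mod 103 (j:value) for j=0..10: 0:1, 1:67, 2:60, 3:3, 4:98, 5:77, 6:9, 7:88, 8:25, 9:27, 10:58.
Giant-step multiplier: 67^(-11) ≡ 67^(102-11) = 67^91 ≡ 11 (mod 103).
Giant steps γ_i = 76·11^i mod 103: γ_0=76, γ_1=12, γ_2=29, γ_3=10, γ_4=7, γ_5=77 (in table at j=5).
x = i·n + j = 5·11 + 5 = 60.
Check: 67^60 ≡ 76 (mod 103).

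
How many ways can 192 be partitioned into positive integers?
1987276856363

p(n) counts ways to write n as a sum of positive integers (order ignored).
Euler's pentagonal recurrence: p(k) = p(k-1) + p(k-2) - p(k-5) - p(k-7) + p(k-12) + p(k-15) - ... (offsets j(3j∓1)/2, signs ++--, p(0)=1, p(<0)=0).
DP table for k = 0..191: p(0)=1, p(1)=1, p(2)=2, p(3)=3, p(4)=5, p(5)=7, p(6)=11, p(7)=15, p(8)=22, p(9)=30, p(10)=42, p(11)=56, p(12)=77, p(13)=101, p(14)=135, p(15)=176, p(16)=231, p(17)=297, p(18)=385, p(19)=490, p(20)=627, p(21)=792, p(22)=1002, p(23)=1255, p(24)=1575, p(25)=1958, p(26)=2436, p(27)=3010, p(28)=3718, p(29)=4565, p(30)=5604, p(31)=6842, p(32)=8349, p(33)=10143, p(34)=12310, p(35)=14883, p(36)=17977, p(37)=21637, p(38)=26015, p(39)=31185, p(40)=37338, p(41)=44583, p(42)=53174, p(43)=63261, p(44)=75175, p(45)=89134, p(46)=105558, p(47)=124754, p(48)=147273, p(49)=173525, p(50)=204226, p(51)=239943, p(52)=281589, p(53)=329931, p(54)=386155, p(55)=451276, p(56)=526823, p(57)=614154, p(58)=715220, p(59)=831820, p(60)=966467, p(61)=1121505, p(62)=1300156, p(63)=1505499, p(64)=1741630, p(65)=2012558, p(66)=2323520, p(67)=2679689, p(68)=3087735, p(69)=3554345, p(70)=4087968, p(71)=4697205, p(72)=5392783, p(73)=6185689, p(74)=7089500, p(75)=8118264, p(76)=9289091, p(77)=10619863, p(78)=12132164, p(79)=13848650, p(80)=15796476, p(81)=18004327, p(82)=20506255, p(83)=23338469, p(84)=26543660, p(85)=30167357, p(86)=34262962, p(87)=38887673, p(88)=44108109, p(89)=49995925, p(90)=56634173, p(91)=64112359, p(92)=72533807, p(93)=82010177, p(94)=92669720, p(95)=104651419, p(96)=118114304, p(97)=133230930, p(98)=150198136, p(99)=169229875, p(100)=190569292, p(101)=214481126, p(102)=241265379, p(103)=271248950, p(104)=304801365, p(105)=342325709, p(106)=384276336, p(107)=431149389, p(108)=483502844, p(109)=541946240, p(110)=607163746, p(111)=679903203, p(112)=761002156, p(113)=851376628, p(114)=952050665, p(115)=1064144451, p(116)=1188908248, p(117)=1327710076, p(118)=1482074143, p(119)=1653668665, p(120)=1844349560, p(121)=2056148051, p(122)=2291320912, p(123)=2552338241, p(124)=2841940500, p(125)=3163127352, p(126)=3519222692, p(127)=3913864295, p(128)=4351078600, p(129)=4835271870, p(130)=5371315400, p(131)=5964539504, p(132)=6620830889, p(133)=7346629512, p(134)=8149040695, p(135)=9035836076, p(136)=10015581680, p(137)=11097645016, p(138)=12292341831, p(139)=13610949895, p(140)=15065878135, p(141)=16670689208, p(142)=18440293320, p(143)=20390982757, p(144)=22540654445, p(145)=24908858009, p(146)=27517052599, p(147)=30388671978, p(148)=33549419497, p(149)=37027355200, p(150)=40853235313, p(151)=45060624582, p(152)=49686288421, p(153)=54770336324, p(154)=60356673280, p(155)=66493182097, p(156)=73232243759, p(157)=80630964769, p(158)=88751778802, p(159)=97662728555, p(160)=107438159466, p(161)=118159068427, p(162)=129913904637, p(163)=142798995930, p(164)=156919475295, p(165)=172389800255, p(166)=189334822579, p(167)=207890420102, p(168)=228204732751, p(169)=250438925115, p(170)=274768617130, p(171)=301384802048, p(172)=330495499613, p(173)=362326859895, p(174)=397125074750, p(175)=435157697830, p(176)=476715857290, p(177)=522115831195, p(178)=571701605655, p(179)=625846753120, p(180)=684957390936, p(181)=749474411781, p(182)=819876908323, p(183)=896684817527, p(184)=980462880430, p(185)=1071823774337, p(186)=1171432692373, p(187)=1280011042268, p(188)=1398341745571, p(189)=1527273599625, p(190)=1667727404093, p(191)=1820701100652.
Final step: p(192) = p(191) + p(190) - p(187) - p(185) + p(180) + p(177) - p(170) - p(166) + p(157) + p(152) - p(141) - p(135) + p(122) + p(115) - p(100) - p(92) + p(75) + p(66) - p(47) - p(37) + p(16) + p(5)
= 1820701100652 + 1667727404093 - 1280011042268 - 1071823774337 + 684957390936 + 522115831195 - 274768617130 - 189334822579 + 80630964769 + 49686288421 - 16670689208 - 9035836076 + 2291320912 + 1064144451 - 190569292 - 72533807 + 8118264 + 2323520 - 124754 - 21637 + 231 + 7
= 1987276856363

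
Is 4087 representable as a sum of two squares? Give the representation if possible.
Not possible

Factorization: 4087 = 61 × 67
By Fermat: n is sum of two squares iff every prime p ≡ 3 (mod 4) appears to even power.
Prime(s) ≡ 3 (mod 4) with odd exponent: [(67, 1)]
Therefore 4087 cannot be expressed as a² + b².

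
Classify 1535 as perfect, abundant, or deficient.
deficient

Proper divisors of 1535: sum = 1 + 5 + 307 = 313
Since 313 < 1535, 1535 is deficient.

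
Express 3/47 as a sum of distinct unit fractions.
1/16 + 1/752

Greedy algorithm:
3/47: ceiling(47/3) = 16, use 1/16
1/752: ceiling(752/1) = 752, use 1/752
Result: 3/47 = 1/16 + 1/752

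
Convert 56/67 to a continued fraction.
[0; 1, 5, 11]

Euclidean algorithm steps:
56 = 0 × 67 + 56
67 = 1 × 56 + 11
56 = 5 × 11 + 1
11 = 11 × 1 + 0
Continued fraction: [0; 1, 5, 11]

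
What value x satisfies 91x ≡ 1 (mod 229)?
151

gcd(91, 229) = 1, so the inverse exists.
Extended Euclidean algorithm on (229, 91):
229 = 2 × 91 + 47  ⟹  47 = (1)·229 + (-2)·91
91 = 1 × 47 + 44  ⟹  44 = (-1)·229 + (3)·91
47 = 1 × 44 + 3  ⟹  3 = (2)·229 + (-5)·91
44 = 14 × 3 + 2  ⟹  2 = (-29)·229 + (73)·91
3 = 1 × 2 + 1  ⟹  1 = (31)·229 + (-78)·91
So (-78)·91 ≡ 1 (mod 229), i.e. 91^(-1) ≡ -78 ≡ 151 (mod 229).
Check: 91 × 151 = 13741 ≡ 1 (mod 229)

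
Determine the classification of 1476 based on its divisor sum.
abundant

Proper divisors of 1476: sum = 1 + 2 + 3 + 4 + 6 + 9 + 12 + 18 + ... + 246 + 369 + 492 + 738 (17 divisors) = 2346
Since 2346 > 1476, 1476 is abundant.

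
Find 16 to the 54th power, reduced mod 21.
1

Repeated squaring. Binary of 54 = 110110.
16^1 ≡ 16 (mod 21); 16^2 ≡ 4 (mod 21); 16^4 ≡ 16 (mod 21); 16^8 ≡ 4 (mod 21); 16^16 ≡ 16 (mod 21); 16^32 ≡ 4 (mod 21)
16^54 = 16^2 × 16^4 × 16^16 × 16^32 ≡ 1 (mod 21)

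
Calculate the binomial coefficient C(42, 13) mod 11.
9

Using Lucas' theorem:
Write n=42 and k=13 in base 11:
n in base 11: [3, 9]
k in base 11: [1, 2]
C(42,13) mod 11 = ∏ C(n_i, k_i) mod 11
Digit binomials (mod 11): C(3,1) = 3; C(9,2) = 36 ≡ 3
Product: 3 × 3 = 9 ≡ 9 (mod 11)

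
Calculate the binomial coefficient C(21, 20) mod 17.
4

Using Lucas' theorem:
Write n=21 and k=20 in base 17:
n in base 17: [1, 4]
k in base 17: [1, 3]
C(21,20) mod 17 = ∏ C(n_i, k_i) mod 17
Digit binomials (mod 17): C(1,1) = 1; C(4,3) = 4
Product: 1 × 4 = 4 ≡ 4 (mod 17)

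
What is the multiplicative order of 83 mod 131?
130

131 is prime, so ord(83) divides φ(131) = 130.
Divisors of 130: 1, 2, 5, 10, 13, 26, 65, 130.
Repeated squaring: 83^1 ≡ 83, 83^2 ≡ 77, 83^4 ≡ 34, 83^8 ≡ 108, 83^16 ≡ 5, 83^32 ≡ 25, 83^64 ≡ 101, 83^128 ≡ 114 (mod 131).
Test 83^d mod 131 for each divisor d in increasing order:
83^1 ≡ 83
83^2 ≡ 77
83^5 = 83^4·83^1 ≡ 71
83^10 = 83^8·83^2 ≡ 63
83^13 = 83^8·83^4·83^1 ≡ 70
83^26 = 83^16·83^8·83^2 ≡ 53
83^65 = 83^64·83^1 ≡ 130
83^130 = 83^128·83^2 ≡ 1  ← first divisor giving 1
The order is 130.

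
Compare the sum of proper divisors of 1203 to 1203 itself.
deficient

Proper divisors of 1203: sum = 1 + 3 + 401 = 405
Since 405 < 1203, 1203 is deficient.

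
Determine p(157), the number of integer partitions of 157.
80630964769

p(n) counts ways to write n as a sum of positive integers (order ignored).
Euler's pentagonal recurrence: p(k) = p(k-1) + p(k-2) - p(k-5) - p(k-7) + p(k-12) + p(k-15) - ... (offsets j(3j∓1)/2, signs ++--, p(0)=1, p(<0)=0).
DP table for k = 0..156: p(0)=1, p(1)=1, p(2)=2, p(3)=3, p(4)=5, p(5)=7, p(6)=11, p(7)=15, p(8)=22, p(9)=30, p(10)=42, p(11)=56, p(12)=77, p(13)=101, p(14)=135, p(15)=176, p(16)=231, p(17)=297, p(18)=385, p(19)=490, p(20)=627, p(21)=792, p(22)=1002, p(23)=1255, p(24)=1575, p(25)=1958, p(26)=2436, p(27)=3010, p(28)=3718, p(29)=4565, p(30)=5604, p(31)=6842, p(32)=8349, p(33)=10143, p(34)=12310, p(35)=14883, p(36)=17977, p(37)=21637, p(38)=26015, p(39)=31185, p(40)=37338, p(41)=44583, p(42)=53174, p(43)=63261, p(44)=75175, p(45)=89134, p(46)=105558, p(47)=124754, p(48)=147273, p(49)=173525, p(50)=204226, p(51)=239943, p(52)=281589, p(53)=329931, p(54)=386155, p(55)=451276, p(56)=526823, p(57)=614154, p(58)=715220, p(59)=831820, p(60)=966467, p(61)=1121505, p(62)=1300156, p(63)=1505499, p(64)=1741630, p(65)=2012558, p(66)=2323520, p(67)=2679689, p(68)=3087735, p(69)=3554345, p(70)=4087968, p(71)=4697205, p(72)=5392783, p(73)=6185689, p(74)=7089500, p(75)=8118264, p(76)=9289091, p(77)=10619863, p(78)=12132164, p(79)=13848650, p(80)=15796476, p(81)=18004327, p(82)=20506255, p(83)=23338469, p(84)=26543660, p(85)=30167357, p(86)=34262962, p(87)=38887673, p(88)=44108109, p(89)=49995925, p(90)=56634173, p(91)=64112359, p(92)=72533807, p(93)=82010177, p(94)=92669720, p(95)=104651419, p(96)=118114304, p(97)=133230930, p(98)=150198136, p(99)=169229875, p(100)=190569292, p(101)=214481126, p(102)=241265379, p(103)=271248950, p(104)=304801365, p(105)=342325709, p(106)=384276336, p(107)=431149389, p(108)=483502844, p(109)=541946240, p(110)=607163746, p(111)=679903203, p(112)=761002156, p(113)=851376628, p(114)=952050665, p(115)=1064144451, p(116)=1188908248, p(117)=1327710076, p(118)=1482074143, p(119)=1653668665, p(120)=1844349560, p(121)=2056148051, p(122)=2291320912, p(123)=2552338241, p(124)=2841940500, p(125)=3163127352, p(126)=3519222692, p(127)=3913864295, p(128)=4351078600, p(129)=4835271870, p(130)=5371315400, p(131)=5964539504, p(132)=6620830889, p(133)=7346629512, p(134)=8149040695, p(135)=9035836076, p(136)=10015581680, p(137)=11097645016, p(138)=12292341831, p(139)=13610949895, p(140)=15065878135, p(141)=16670689208, p(142)=18440293320, p(143)=20390982757, p(144)=22540654445, p(145)=24908858009, p(146)=27517052599, p(147)=30388671978, p(148)=33549419497, p(149)=37027355200, p(150)=40853235313, p(151)=45060624582, p(152)=49686288421, p(153)=54770336324, p(154)=60356673280, p(155)=66493182097, p(156)=73232243759.
Final step: p(157) = p(156) + p(155) - p(152) - p(150) + p(145) + p(142) - p(135) - p(131) + p(122) + p(117) - p(106) - p(100) + p(87) + p(80) - p(65) - p(57) + p(40) + p(31) - p(12) - p(2)
= 73232243759 + 66493182097 - 49686288421 - 40853235313 + 24908858009 + 18440293320 - 9035836076 - 5964539504 + 2291320912 + 1327710076 - 384276336 - 190569292 + 38887673 + 15796476 - 2012558 - 614154 + 37338 + 6842 - 77 - 2
= 80630964769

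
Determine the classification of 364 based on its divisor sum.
abundant

Proper divisors of 364: sum = 1 + 2 + 4 + 7 + 13 + 14 + 26 + 28 + 52 + 91 + 182 = 420
Since 420 > 364, 364 is abundant.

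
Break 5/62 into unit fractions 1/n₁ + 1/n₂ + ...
1/13 + 1/269 + 1/216814

Greedy algorithm:
5/62: ceiling(62/5) = 13, use 1/13
3/806: ceiling(806/3) = 269, use 1/269
1/216814: ceiling(216814/1) = 216814, use 1/216814
Result: 5/62 = 1/13 + 1/269 + 1/216814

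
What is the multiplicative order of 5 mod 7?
6

7 is prime, so ord(5) divides φ(7) = 6.
Divisors of 6: 1, 2, 3, 6.
Repeated squaring: 5^1 ≡ 5, 5^2 ≡ 4, 5^4 ≡ 2 (mod 7).
Test 5^d mod 7 for each divisor d in increasing order:
5^1 ≡ 5
5^2 ≡ 4
5^3 = 5^2·5^1 ≡ 6
5^6 = 5^4·5^2 ≡ 1  ← first divisor giving 1
The order is 6.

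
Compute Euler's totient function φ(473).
420

473 = 11 × 43
φ(n) = n × ∏(1 - 1/p) for each prime p dividing n
φ(473) = 473 × (1 - 1/11) × (1 - 1/43) = 420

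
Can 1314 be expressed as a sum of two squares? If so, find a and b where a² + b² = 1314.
15² + 33² (a=15, b=33)

Factorization: 1314 = 2 × 3^2 × 73
By Fermat: n is sum of two squares iff every prime p ≡ 3 (mod 4) appears to even power.
All primes ≡ 3 (mod 4) appear to even power.
Search a = 0, 1, 2, … for 1314 - a² a perfect square: first hit at a = 15: 1314 - 225 = 1089 = 33².
1314 = 15² + 33² = 225 + 1089 ✓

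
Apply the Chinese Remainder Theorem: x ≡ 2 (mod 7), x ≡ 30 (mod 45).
30

Using Chinese Remainder Theorem:
M = 7 × 45 = 315
M1 = 45, M2 = 7
y1 = 45^(-1) mod 7 = 5
y2 = 7^(-1) mod 45 = 13
x = (2×45×5 + 30×7×13) mod 315 = 30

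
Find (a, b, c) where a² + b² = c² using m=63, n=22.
(3485, 2772, 4453)

Euclid's formula: a = m² - n², b = 2mn, c = m² + n²
m = 63, n = 22
a = 63² - 22² = 3969 - 484 = 3485
b = 2 × 63 × 22 = 2772
c = 63² + 22² = 3969 + 484 = 4453
Verification: 3485² + 2772² = 12145225 + 7683984 = 19829209 = 4453² ✓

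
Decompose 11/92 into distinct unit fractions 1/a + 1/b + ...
1/9 + 1/119 + 1/19707 + 1/647256708

Greedy algorithm:
11/92: ceiling(92/11) = 9, use 1/9
7/828: ceiling(828/7) = 119, use 1/119
5/98532: ceiling(98532/5) = 19707, use 1/19707
1/647256708: ceiling(647256708/1) = 647256708, use 1/647256708
Result: 11/92 = 1/9 + 1/119 + 1/19707 + 1/647256708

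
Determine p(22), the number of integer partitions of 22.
1002

p(n) counts ways to write n as a sum of positive integers (order ignored).
Euler's pentagonal recurrence: p(k) = p(k-1) + p(k-2) - p(k-5) - p(k-7) + p(k-12) + p(k-15) - ... (offsets j(3j∓1)/2, signs ++--, p(0)=1, p(<0)=0).
DP table for k = 0..21: p(0)=1, p(1)=1, p(2)=2, p(3)=3, p(4)=5, p(5)=7, p(6)=11, p(7)=15, p(8)=22, p(9)=30, p(10)=42, p(11)=56, p(12)=77, p(13)=101, p(14)=135, p(15)=176, p(16)=231, p(17)=297, p(18)=385, p(19)=490, p(20)=627, p(21)=792.
Final step: p(22) = p(21) + p(20) - p(17) - p(15) + p(10) + p(7) - p(0)
= 792 + 627 - 297 - 176 + 42 + 15 - 1
= 1002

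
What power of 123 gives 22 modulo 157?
91

Baby-step giant-step with step n = ⌈√157⌉ = 13.
Baby steps 123^j mod 157 (j:value) for j=0..12: 0:1, 1:123, 2:57, 3:103, 4:109, 5:62, 6:90, 7:80, 8:106, 9:7, 10:76, 11:85, 12:93.
Giant-step multiplier: 123^(-13) ≡ 123^(156-13) = 123^143 ≡ 107 (mod 157).
Giant steps γ_i = 22·107^i mod 157: γ_0=22, γ_1=156, γ_2=50, γ_3=12, γ_4=28, γ_5=13, γ_6=135, γ_7=1 (in table at j=0).
x = i·n + j = 7·13 + 0 = 91.
Check: 123^91 ≡ 22 (mod 157).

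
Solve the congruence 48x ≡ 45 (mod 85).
x ≡ 70 (mod 85)

gcd(48, 85) = 1, which divides 45, so solutions exist.
Find 48^(-1) mod 85 by the extended Euclidean algorithm:
85 = 1 × 48 + 37  ⟹  37 = (1)·85 + (-1)·48
48 = 1 × 37 + 11  ⟹  11 = (-1)·85 + (2)·48
37 = 3 × 11 + 4  ⟹  4 = (4)·85 + (-7)·48
11 = 2 × 4 + 3  ⟹  3 = (-9)·85 + (16)·48
4 = 1 × 3 + 1  ⟹  1 = (13)·85 + (-23)·48
So (-23)·48 ≡ 1 (mod 85), i.e. 48^(-1) ≡ -23 ≡ 62 (mod 85).
x ≡ 62 × 45 = 2790 ≡ 70 (mod 85).
Check: 48 × 70 = 3360 ≡ 45 (mod 85).
Unique solution: x ≡ 70 (mod 85)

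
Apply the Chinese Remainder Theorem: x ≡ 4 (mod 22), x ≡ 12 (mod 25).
312

Using Chinese Remainder Theorem:
M = 22 × 25 = 550
M1 = 25, M2 = 22
y1 = 25^(-1) mod 22 = 15
y2 = 22^(-1) mod 25 = 8
x = (4×25×15 + 12×22×8) mod 550 = 312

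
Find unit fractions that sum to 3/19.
1/7 + 1/67 + 1/8911

Greedy algorithm:
3/19: ceiling(19/3) = 7, use 1/7
2/133: ceiling(133/2) = 67, use 1/67
1/8911: ceiling(8911/1) = 8911, use 1/8911
Result: 3/19 = 1/7 + 1/67 + 1/8911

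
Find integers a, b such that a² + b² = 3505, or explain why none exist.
16² + 57² (a=16, b=57)

Factorization: 3505 = 5 × 701
By Fermat: n is sum of two squares iff every prime p ≡ 3 (mod 4) appears to even power.
All primes ≡ 3 (mod 4) appear to even power.
Search a = 0, 1, 2, … for 3505 - a² a perfect square: first hit at a = 16: 3505 - 256 = 3249 = 57².
3505 = 16² + 57² = 256 + 3249 ✓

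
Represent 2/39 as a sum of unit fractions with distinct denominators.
1/20 + 1/780

Greedy algorithm:
2/39: ceiling(39/2) = 20, use 1/20
1/780: ceiling(780/1) = 780, use 1/780
Result: 2/39 = 1/20 + 1/780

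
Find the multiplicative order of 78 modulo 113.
16

113 is prime, so ord(78) divides φ(113) = 112.
Divisors of 112: 1, 2, 4, 7, 8, 14, 16, 28, 56, 112.
Repeated squaring: 78^1 ≡ 78, 78^2 ≡ 95, 78^4 ≡ 98, 78^8 ≡ 112, 78^16 ≡ 1, 78^32 ≡ 1, 78^64 ≡ 1 (mod 113).
Test 78^d mod 113 for each divisor d in increasing order:
78^1 ≡ 78
78^2 ≡ 95
78^4 ≡ 98
78^7 = 78^4·78^2·78^1 ≡ 42
78^8 ≡ 112
78^14 = 78^8·78^4·78^2 ≡ 69
78^16 ≡ 1  ← first divisor giving 1
The order is 16.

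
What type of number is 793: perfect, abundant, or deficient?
deficient

Proper divisors of 793: sum = 1 + 13 + 61 = 75
Since 75 < 793, 793 is deficient.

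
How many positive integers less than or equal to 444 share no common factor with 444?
144

444 = 2^2 × 3 × 37
φ(n) = n × ∏(1 - 1/p) for each prime p dividing n
φ(444) = 444 × (1 - 1/2) × (1 - 1/3) × (1 - 1/37) = 144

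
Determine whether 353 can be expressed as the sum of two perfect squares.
8² + 17² (a=8, b=17)

Factorization: 353 = 353
By Fermat: n is sum of two squares iff every prime p ≡ 3 (mod 4) appears to even power.
All primes ≡ 3 (mod 4) appear to even power.
Search a = 0, 1, 2, … for 353 - a² a perfect square: first hit at a = 8: 353 - 64 = 289 = 17².
353 = 8² + 17² = 64 + 289 ✓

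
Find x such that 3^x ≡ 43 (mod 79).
49

Baby-step giant-step with step n = ⌈√79⌉ = 9.
Baby steps 3^j mod 79 (j:value) for j=0..8: 0:1, 1:3, 2:9, 3:27, 4:2, 5:6, 6:18, 7:54, 8:4.
Giant-step multiplier: 3^(-9) ≡ 3^(78-9) = 3^69 ≡ 33 (mod 79).
Giant steps γ_i = 43·33^i mod 79: γ_0=43, γ_1=76, γ_2=59, γ_3=51, γ_4=24, γ_5=2 (in table at j=4).
x = i·n + j = 5·9 + 4 = 49.
Check: 3^49 ≡ 43 (mod 79).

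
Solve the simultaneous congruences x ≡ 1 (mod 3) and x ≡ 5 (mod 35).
40

Using Chinese Remainder Theorem:
M = 3 × 35 = 105
M1 = 35, M2 = 3
y1 = 35^(-1) mod 3 = 2
y2 = 3^(-1) mod 35 = 12
x = (1×35×2 + 5×3×12) mod 105 = 40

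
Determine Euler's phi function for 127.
126

127 = 127
φ(n) = n × ∏(1 - 1/p) for each prime p dividing n
φ(127) = 127 × (1 - 1/127) = 126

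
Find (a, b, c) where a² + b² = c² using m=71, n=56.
(1905, 7952, 8177)

Euclid's formula: a = m² - n², b = 2mn, c = m² + n²
m = 71, n = 56
a = 71² - 56² = 5041 - 3136 = 1905
b = 2 × 71 × 56 = 7952
c = 71² + 56² = 5041 + 3136 = 8177
Verification: 1905² + 7952² = 3629025 + 63234304 = 66863329 = 8177² ✓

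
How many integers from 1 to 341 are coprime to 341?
300

341 = 11 × 31
φ(n) = n × ∏(1 - 1/p) for each prime p dividing n
φ(341) = 341 × (1 - 1/11) × (1 - 1/31) = 300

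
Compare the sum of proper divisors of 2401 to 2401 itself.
deficient

Proper divisors of 2401: sum = 1 + 7 + 49 + 343 = 400
Since 400 < 2401, 2401 is deficient.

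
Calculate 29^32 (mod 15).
1

Repeated squaring. Binary of 32 = 100000.
29^1 ≡ 14 (mod 15); 29^2 ≡ 1 (mod 15); 29^4 ≡ 1 (mod 15); 29^8 ≡ 1 (mod 15); 29^16 ≡ 1 (mod 15); 29^32 ≡ 1 (mod 15)
29^32 = 29^32 ≡ 1 (mod 15)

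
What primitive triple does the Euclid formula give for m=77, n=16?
(5673, 2464, 6185)

Euclid's formula: a = m² - n², b = 2mn, c = m² + n²
m = 77, n = 16
a = 77² - 16² = 5929 - 256 = 5673
b = 2 × 77 × 16 = 2464
c = 77² + 16² = 5929 + 256 = 6185
Verification: 5673² + 2464² = 32182929 + 6071296 = 38254225 = 6185² ✓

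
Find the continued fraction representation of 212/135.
[1; 1, 1, 3, 19]

Euclidean algorithm steps:
212 = 1 × 135 + 77
135 = 1 × 77 + 58
77 = 1 × 58 + 19
58 = 3 × 19 + 1
19 = 19 × 1 + 0
Continued fraction: [1; 1, 1, 3, 19]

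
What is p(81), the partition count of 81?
18004327

p(n) counts ways to write n as a sum of positive integers (order ignored).
Euler's pentagonal recurrence: p(k) = p(k-1) + p(k-2) - p(k-5) - p(k-7) + p(k-12) + p(k-15) - ... (offsets j(3j∓1)/2, signs ++--, p(0)=1, p(<0)=0).
DP table for k = 0..80: p(0)=1, p(1)=1, p(2)=2, p(3)=3, p(4)=5, p(5)=7, p(6)=11, p(7)=15, p(8)=22, p(9)=30, p(10)=42, p(11)=56, p(12)=77, p(13)=101, p(14)=135, p(15)=176, p(16)=231, p(17)=297, p(18)=385, p(19)=490, p(20)=627, p(21)=792, p(22)=1002, p(23)=1255, p(24)=1575, p(25)=1958, p(26)=2436, p(27)=3010, p(28)=3718, p(29)=4565, p(30)=5604, p(31)=6842, p(32)=8349, p(33)=10143, p(34)=12310, p(35)=14883, p(36)=17977, p(37)=21637, p(38)=26015, p(39)=31185, p(40)=37338, p(41)=44583, p(42)=53174, p(43)=63261, p(44)=75175, p(45)=89134, p(46)=105558, p(47)=124754, p(48)=147273, p(49)=173525, p(50)=204226, p(51)=239943, p(52)=281589, p(53)=329931, p(54)=386155, p(55)=451276, p(56)=526823, p(57)=614154, p(58)=715220, p(59)=831820, p(60)=966467, p(61)=1121505, p(62)=1300156, p(63)=1505499, p(64)=1741630, p(65)=2012558, p(66)=2323520, p(67)=2679689, p(68)=3087735, p(69)=3554345, p(70)=4087968, p(71)=4697205, p(72)=5392783, p(73)=6185689, p(74)=7089500, p(75)=8118264, p(76)=9289091, p(77)=10619863, p(78)=12132164, p(79)=13848650, p(80)=15796476.
Final step: p(81) = p(80) + p(79) - p(76) - p(74) + p(69) + p(66) - p(59) - p(55) + p(46) + p(41) - p(30) - p(24) + p(11) + p(4)
= 15796476 + 13848650 - 9289091 - 7089500 + 3554345 + 2323520 - 831820 - 451276 + 105558 + 44583 - 5604 - 1575 + 56 + 5
= 18004327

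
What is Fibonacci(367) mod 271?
191

Matrix identity: Q^n = [[F_(n+1), F_n], [F_n, F_(n-1)]] with Q = [[1,1],[1,0]].
n = 367 = 101101111₂. Square-and-multiply, entries mod 271:
Q^1 = [[1,1],[1,0]]
Q^2 = (Q^1)² = [[2,1],[1,1]]
Q^5 = (Q^2)²·Q = [[8,5],[5,3]]
Q^11 = (Q^5)²·Q = [[144,89],[89,55]]
Q^22 = (Q^11)² = [[202,96],[96,106]]
Q^45 = (Q^22)²·Q = [[185,156],[156,29]]
Q^91 = (Q^45)²·Q = [[76,25],[25,51]]
Q^183 = (Q^91)²·Q = [[91,168],[168,194]]
Q^367 = (Q^183)²·Q = [[104,191],[191,184]]
F_367 mod 271 = Q^367[0][1] = 191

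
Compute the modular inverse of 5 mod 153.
92

gcd(5, 153) = 1, so the inverse exists.
Extended Euclidean algorithm on (153, 5):
153 = 30 × 5 + 3  ⟹  3 = (1)·153 + (-30)·5
5 = 1 × 3 + 2  ⟹  2 = (-1)·153 + (31)·5
3 = 1 × 2 + 1  ⟹  1 = (2)·153 + (-61)·5
So (-61)·5 ≡ 1 (mod 153), i.e. 5^(-1) ≡ -61 ≡ 92 (mod 153).
Check: 5 × 92 = 460 ≡ 1 (mod 153)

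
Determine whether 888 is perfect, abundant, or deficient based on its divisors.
abundant

Proper divisors of 888: sum = 1 + 2 + 3 + 4 + 6 + 8 + 12 + 24 + 37 + 74 + 111 + 148 + 222 + 296 + 444 = 1392
Since 1392 > 888, 888 is abundant.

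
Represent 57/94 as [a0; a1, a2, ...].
[0; 1, 1, 1, 1, 5, 1, 2]

Euclidean algorithm steps:
57 = 0 × 94 + 57
94 = 1 × 57 + 37
57 = 1 × 37 + 20
37 = 1 × 20 + 17
20 = 1 × 17 + 3
17 = 5 × 3 + 2
3 = 1 × 2 + 1
2 = 2 × 1 + 0
Continued fraction: [0; 1, 1, 1, 1, 5, 1, 2]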